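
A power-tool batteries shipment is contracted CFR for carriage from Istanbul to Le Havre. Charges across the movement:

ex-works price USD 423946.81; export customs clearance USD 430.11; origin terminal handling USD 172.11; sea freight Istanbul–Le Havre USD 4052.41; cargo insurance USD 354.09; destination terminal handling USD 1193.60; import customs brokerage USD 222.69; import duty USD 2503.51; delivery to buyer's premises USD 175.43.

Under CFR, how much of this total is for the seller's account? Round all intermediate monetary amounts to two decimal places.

Seller's account: USD 428601.44

CFR: the seller pays costs through ocean freight to the destination port, but not insurance.
Seller's account: goods 423946.81 + export clearance 430.11 + origin terminal 172.11 + freight 4052.41 = 428601.44
Buyer's account: insurance 354.09 + destination terminal 1193.60 + brokerage 222.69 + duty 2503.51 + delivery 175.43 = 4449.32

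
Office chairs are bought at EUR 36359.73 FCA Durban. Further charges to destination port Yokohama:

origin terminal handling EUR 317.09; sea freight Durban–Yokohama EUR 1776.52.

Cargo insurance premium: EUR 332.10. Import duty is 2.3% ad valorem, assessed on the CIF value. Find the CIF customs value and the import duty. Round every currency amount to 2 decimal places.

CIF = FCA price + pre-shipment costs + freight + insurance
CIF = 36359.73 + 317.09 + 1776.52 + 332.10 = 38785.44
Import duty = 38785.44 × 2.3% = 892.07

CIF value: EUR 38785.44; import duty: EUR 892.07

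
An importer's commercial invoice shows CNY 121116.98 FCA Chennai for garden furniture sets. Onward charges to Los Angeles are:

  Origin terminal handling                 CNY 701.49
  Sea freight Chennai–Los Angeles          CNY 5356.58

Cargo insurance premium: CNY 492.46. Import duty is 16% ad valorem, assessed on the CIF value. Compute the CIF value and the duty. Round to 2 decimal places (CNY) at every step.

CIF = FCA price + pre-shipment costs + freight + insurance
CIF = 121116.98 + 701.49 + 5356.58 + 492.46 = 127667.51
Import duty = 127667.51 × 16% = 20426.80

CIF value: CNY 127667.51; import duty: CNY 20426.80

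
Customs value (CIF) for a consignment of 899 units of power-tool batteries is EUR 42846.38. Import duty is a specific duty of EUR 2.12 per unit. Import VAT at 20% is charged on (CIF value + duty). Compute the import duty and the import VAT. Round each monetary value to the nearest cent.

Import duty = 899 × 2.12 = 1905.88
VAT base = CIF + duty = 42846.38 + 1905.88 = 44752.26
Import VAT = 44752.26 × 20% = 8950.45

Import duty: EUR 1905.88; import VAT: EUR 8950.45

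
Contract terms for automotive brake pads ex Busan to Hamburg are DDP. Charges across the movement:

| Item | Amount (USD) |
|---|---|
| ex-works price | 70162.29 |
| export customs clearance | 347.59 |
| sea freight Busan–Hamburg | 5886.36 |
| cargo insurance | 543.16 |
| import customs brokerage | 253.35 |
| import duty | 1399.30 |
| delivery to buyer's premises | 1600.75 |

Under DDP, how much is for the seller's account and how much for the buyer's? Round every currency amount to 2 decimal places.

Seller: USD 80192.80; buyer: USD 0.00

DDP: the seller bears all costs including import duty.
Seller's account: goods 70162.29 + export clearance 347.59 + freight 5886.36 + insurance 543.16 + brokerage 253.35 + duty 1399.30 + delivery 1600.75 = 80192.80
Buyer's account: 0.00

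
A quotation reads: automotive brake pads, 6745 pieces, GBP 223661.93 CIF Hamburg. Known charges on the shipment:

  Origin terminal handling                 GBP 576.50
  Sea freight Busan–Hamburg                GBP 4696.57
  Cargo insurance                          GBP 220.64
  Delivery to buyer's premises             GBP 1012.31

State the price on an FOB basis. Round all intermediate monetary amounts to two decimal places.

FOB price: GBP 218744.72

Not relevant to the conversion: origin terminal — on the seller under both CIF and FOB; already in the CIF price and stays in the FOB price. delivery — on the buyer under both terms; not part of either seller's price.
From CIF to FOB, the seller no longer bears: freight, insurance.
FOB price = 223661.93 − 4696.57 − 220.64 = 218744.72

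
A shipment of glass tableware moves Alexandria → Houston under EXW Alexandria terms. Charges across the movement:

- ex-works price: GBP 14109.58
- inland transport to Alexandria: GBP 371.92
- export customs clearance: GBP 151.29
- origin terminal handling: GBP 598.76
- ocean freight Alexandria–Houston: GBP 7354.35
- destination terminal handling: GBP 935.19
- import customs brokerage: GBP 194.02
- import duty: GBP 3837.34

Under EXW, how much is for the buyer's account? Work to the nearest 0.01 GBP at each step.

Buyer's account: GBP 13442.87

EXW: the seller makes goods available at their premises; the buyer bears all onward costs.
Seller's account: goods 14109.58 = 14109.58
Buyer's account: inland to port 371.92 + export clearance 151.29 + origin terminal 598.76 + freight 7354.35 + destination terminal 935.19 + brokerage 194.02 + duty 3837.34 = 13442.87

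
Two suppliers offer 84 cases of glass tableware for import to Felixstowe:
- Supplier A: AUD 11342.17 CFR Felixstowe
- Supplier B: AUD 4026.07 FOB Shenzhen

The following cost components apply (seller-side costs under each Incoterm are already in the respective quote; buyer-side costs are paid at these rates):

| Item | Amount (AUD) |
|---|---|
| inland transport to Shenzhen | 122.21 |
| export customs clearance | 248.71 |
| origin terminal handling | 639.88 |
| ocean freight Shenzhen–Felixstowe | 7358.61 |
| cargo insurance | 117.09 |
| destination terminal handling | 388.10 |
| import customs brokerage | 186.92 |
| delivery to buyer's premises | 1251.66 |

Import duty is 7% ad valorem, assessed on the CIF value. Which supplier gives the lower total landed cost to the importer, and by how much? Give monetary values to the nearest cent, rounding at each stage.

Supplier A (CFR):
CIF value = CFR price + insurance = 11342.17 + 117.09 = 11459.26
Import duty = 11459.26 × 7% = 802.15
Buyer bears (A): 117.09 + 388.10 + 186.92 + 1251.66 = 1943.77
Landed cost (A) = invoice 11342.17 + 1943.77 + duty 802.15 = 14088.09
Supplier B (FOB):
CIF value = FOB price + freight + insurance = 4026.07 + 7358.61 + 117.09 = 11501.77
Import duty = 11501.77 × 7% = 805.12
Buyer bears (B): 7358.61 + 117.09 + 388.10 + 186.92 + 1251.66 = 9302.38
Landed cost (B) = invoice 4026.07 + 9302.38 + duty 805.12 = 14133.57
Difference = |14088.09 − 14133.57| = 45.48

Supplier A is cheaper by AUD 45.48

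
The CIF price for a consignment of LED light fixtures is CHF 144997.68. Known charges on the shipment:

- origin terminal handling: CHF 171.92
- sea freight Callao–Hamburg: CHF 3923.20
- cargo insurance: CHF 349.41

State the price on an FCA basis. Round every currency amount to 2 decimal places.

From CIF to FCA, the seller no longer bears: origin terminal, freight, insurance.
FCA price = 144997.68 − 171.92 − 3923.20 − 349.41 = 140553.15

FCA price: CHF 140553.15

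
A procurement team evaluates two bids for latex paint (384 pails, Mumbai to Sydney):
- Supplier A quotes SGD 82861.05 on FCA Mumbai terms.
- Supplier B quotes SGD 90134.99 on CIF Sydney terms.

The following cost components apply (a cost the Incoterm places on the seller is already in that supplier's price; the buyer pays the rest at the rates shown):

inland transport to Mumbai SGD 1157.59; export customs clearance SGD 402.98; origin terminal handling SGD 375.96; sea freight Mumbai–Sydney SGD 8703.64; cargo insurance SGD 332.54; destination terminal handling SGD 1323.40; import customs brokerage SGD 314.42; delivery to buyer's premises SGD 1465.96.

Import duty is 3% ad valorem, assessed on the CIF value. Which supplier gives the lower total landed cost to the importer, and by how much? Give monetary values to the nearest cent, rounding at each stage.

Supplier B is cheaper by SGD 2202.35

Supplier A (FCA):
CIF value = FCA price + origin terminal + freight + insurance = 82861.05 + 375.96 + 8703.64 + 332.54 = 92273.19
Import duty = 92273.19 × 3% = 2768.20
Buyer bears (A): 375.96 + 8703.64 + 332.54 + 1323.40 + 314.42 + 1465.96 = 12515.92
Landed cost (A) = invoice 82861.05 + 12515.92 + duty 2768.20 = 98145.17
Supplier B (CIF):
The CIF price already equals the CIF value: 90134.99
Import duty = 90134.99 × 3% = 2704.05
Buyer bears (B): 1323.40 + 314.42 + 1465.96 = 3103.78
Landed cost (B) = invoice 90134.99 + 3103.78 + duty 2704.05 = 95942.82
Difference = |98145.17 − 95942.82| = 2202.35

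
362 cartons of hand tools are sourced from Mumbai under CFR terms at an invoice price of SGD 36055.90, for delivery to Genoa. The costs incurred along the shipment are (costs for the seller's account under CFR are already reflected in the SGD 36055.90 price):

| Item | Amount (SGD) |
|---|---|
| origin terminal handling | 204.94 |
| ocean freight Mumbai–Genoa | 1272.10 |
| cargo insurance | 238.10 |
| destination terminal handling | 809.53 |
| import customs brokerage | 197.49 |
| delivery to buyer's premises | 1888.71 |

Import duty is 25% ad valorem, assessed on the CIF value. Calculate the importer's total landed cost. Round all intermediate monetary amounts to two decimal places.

CFR: the seller pays costs through ocean freight to the destination port, but not insurance.
Already in the invoice (seller's account under CFR): origin terminal, freight — exclude.
CIF value = CFR price + insurance = 36055.90 + 238.10 = 36294.00
Import duty = 36294.00 × 25% = 9073.50
Buyer bears: insurance 238.10 + destination terminal 809.53 + brokerage 197.49 + delivery 1888.71 + duty 9073.50 = 12207.33
Landed cost = invoice 36055.90 + 12207.33 = 48263.23

Total landed cost: SGD 48263.23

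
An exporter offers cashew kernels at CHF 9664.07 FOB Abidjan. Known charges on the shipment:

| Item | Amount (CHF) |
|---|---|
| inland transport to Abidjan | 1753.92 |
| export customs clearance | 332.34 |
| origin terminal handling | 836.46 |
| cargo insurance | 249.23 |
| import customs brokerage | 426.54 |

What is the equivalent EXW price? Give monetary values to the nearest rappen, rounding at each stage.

Not relevant to the conversion: brokerage, insurance — on the buyer under both terms; not part of either seller's price.
From FOB to EXW, the seller no longer bears: inland to port, export clearance, origin terminal.
EXW price = 9664.07 − 1753.92 − 332.34 − 836.46 = 6741.35

EXW price: CHF 6741.35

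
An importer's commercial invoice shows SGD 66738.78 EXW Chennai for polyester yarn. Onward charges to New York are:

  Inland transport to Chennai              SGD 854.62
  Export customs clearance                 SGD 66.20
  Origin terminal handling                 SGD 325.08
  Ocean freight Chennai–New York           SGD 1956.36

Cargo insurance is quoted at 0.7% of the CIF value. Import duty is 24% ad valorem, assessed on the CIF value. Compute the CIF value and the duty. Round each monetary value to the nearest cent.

Let C be the CIF value. C = EXW price + pre-shipment costs + freight + 0.7% × C
C − 0.7% × C = 66738.78 + 854.62 + 66.20 + 325.08 + 1956.36
0.993 × C = 69941.04
C = 69941.04 / 0.993 = 70434.08
Insurance premium = 0.7% × 70434.08 = 493.04
Import duty = 70434.08 × 24% = 16904.18

CIF value: SGD 70434.08; import duty: SGD 16904.18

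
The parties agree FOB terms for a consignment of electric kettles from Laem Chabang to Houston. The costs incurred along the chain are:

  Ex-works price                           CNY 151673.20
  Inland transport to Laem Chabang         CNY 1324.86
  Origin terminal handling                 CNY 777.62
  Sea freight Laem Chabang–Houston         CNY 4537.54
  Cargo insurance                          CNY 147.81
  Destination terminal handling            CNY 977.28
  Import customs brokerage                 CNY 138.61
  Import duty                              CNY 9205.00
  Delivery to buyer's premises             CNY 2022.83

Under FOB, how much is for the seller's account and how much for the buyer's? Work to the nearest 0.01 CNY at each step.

Seller: CNY 153775.68; buyer: CNY 17029.07

FOB: the seller bears costs until goods are on board at the origin port; the buyer bears freight, insurance and all costs thereafter.
Seller's account: goods 151673.20 + inland to port 1324.86 + origin terminal 777.62 = 153775.68
Buyer's account: freight 4537.54 + insurance 147.81 + destination terminal 977.28 + brokerage 138.61 + duty 9205.00 + delivery 2022.83 = 17029.07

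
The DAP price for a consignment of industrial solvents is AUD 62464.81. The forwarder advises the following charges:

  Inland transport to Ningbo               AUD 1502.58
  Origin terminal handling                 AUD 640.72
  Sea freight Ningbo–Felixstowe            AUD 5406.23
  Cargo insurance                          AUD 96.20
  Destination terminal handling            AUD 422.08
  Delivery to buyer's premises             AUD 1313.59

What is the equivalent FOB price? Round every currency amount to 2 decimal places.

Not relevant to the conversion: inland to port, origin terminal — on the seller under both DAP and FOB; already in the DAP price and stays in the FOB price.
From DAP to FOB, the seller no longer bears: freight, insurance, destination terminal, delivery.
FOB price = 62464.81 − 5406.23 − 96.20 − 422.08 − 1313.59 = 55226.71

FOB price: AUD 55226.71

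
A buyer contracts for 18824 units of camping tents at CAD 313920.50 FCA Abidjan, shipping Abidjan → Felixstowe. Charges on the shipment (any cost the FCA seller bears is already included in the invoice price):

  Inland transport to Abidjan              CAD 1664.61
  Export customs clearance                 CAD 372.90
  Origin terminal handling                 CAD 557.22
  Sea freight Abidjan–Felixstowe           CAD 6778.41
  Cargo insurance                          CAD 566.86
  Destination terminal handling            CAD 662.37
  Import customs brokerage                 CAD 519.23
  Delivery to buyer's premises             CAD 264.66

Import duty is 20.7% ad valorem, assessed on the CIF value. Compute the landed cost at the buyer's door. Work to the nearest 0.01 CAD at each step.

FCA: the seller delivers export-cleared goods to the carrier; the buyer bears costs from that point.
Already in the invoice (seller's account under FCA): inland to port, export clearance — exclude.
CIF value = FCA price + origin terminal + freight + insurance = 313920.50 + 557.22 + 6778.41 + 566.86 = 321822.99
Import duty = 321822.99 × 20.7% = 66617.36
Buyer bears: origin terminal 557.22 + freight 6778.41 + insurance 566.86 + destination terminal 662.37 + brokerage 519.23 + delivery 264.66 + duty 66617.36 = 75966.11
Landed cost = invoice 313920.50 + 75966.11 = 389886.61

Total landed cost: CAD 389886.61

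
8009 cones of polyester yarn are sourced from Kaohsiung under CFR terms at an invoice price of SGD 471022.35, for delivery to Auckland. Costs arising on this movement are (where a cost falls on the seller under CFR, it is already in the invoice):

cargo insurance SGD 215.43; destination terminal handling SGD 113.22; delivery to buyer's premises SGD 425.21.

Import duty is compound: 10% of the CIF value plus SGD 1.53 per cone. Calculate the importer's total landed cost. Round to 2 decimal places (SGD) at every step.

Total landed cost: SGD 531153.76

CFR: the seller pays costs through ocean freight to the destination port, but not insurance.
CIF value = CFR price + insurance = 471022.35 + 215.43 = 471237.78
Ad valorem component: 471237.78 × 10% = 47123.78
Specific component: 8009 × 1.53 = 12253.77
Import duty = 47123.78 + 12253.77 = 59377.55
Buyer bears: insurance 215.43 + destination terminal 113.22 + delivery 425.21 + duty 59377.55 = 60131.41
Landed cost = invoice 471022.35 + 60131.41 = 531153.76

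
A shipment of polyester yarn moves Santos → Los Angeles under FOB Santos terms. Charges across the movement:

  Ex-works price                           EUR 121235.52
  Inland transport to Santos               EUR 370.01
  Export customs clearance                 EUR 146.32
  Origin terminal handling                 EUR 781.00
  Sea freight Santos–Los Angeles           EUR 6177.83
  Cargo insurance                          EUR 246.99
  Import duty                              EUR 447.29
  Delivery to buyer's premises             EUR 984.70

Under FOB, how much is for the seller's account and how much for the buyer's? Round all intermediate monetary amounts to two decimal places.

FOB: the seller bears costs until goods are on board at the origin port; the buyer bears freight, insurance and all costs thereafter.
Seller's account: goods 121235.52 + inland to port 370.01 + export clearance 146.32 + origin terminal 781.00 = 122532.85
Buyer's account: freight 6177.83 + insurance 246.99 + duty 447.29 + delivery 984.70 = 7856.81

Seller: EUR 122532.85; buyer: EUR 7856.81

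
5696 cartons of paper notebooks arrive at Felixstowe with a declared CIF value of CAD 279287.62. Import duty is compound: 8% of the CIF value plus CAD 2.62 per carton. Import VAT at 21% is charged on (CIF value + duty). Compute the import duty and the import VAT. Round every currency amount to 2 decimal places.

Import duty: CAD 37266.53; import VAT: CAD 66476.37

Ad valorem component: 279287.62 × 8% = 22343.01
Specific component: 5696 × 2.62 = 14923.52
Import duty = 22343.01 + 14923.52 = 37266.53
VAT base = CIF + duty = 279287.62 + 37266.53 = 316554.15
Import VAT = 316554.15 × 21% = 66476.37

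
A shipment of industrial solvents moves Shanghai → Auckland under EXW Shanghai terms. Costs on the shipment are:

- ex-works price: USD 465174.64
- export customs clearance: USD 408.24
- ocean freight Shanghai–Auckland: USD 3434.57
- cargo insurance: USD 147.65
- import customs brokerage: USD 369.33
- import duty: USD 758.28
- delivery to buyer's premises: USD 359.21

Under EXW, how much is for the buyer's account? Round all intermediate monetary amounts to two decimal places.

Buyer's account: USD 5477.28

EXW: the seller makes goods available at their premises; the buyer bears all onward costs.
Seller's account: goods 465174.64 = 465174.64
Buyer's account: export clearance 408.24 + freight 3434.57 + insurance 147.65 + brokerage 369.33 + duty 758.28 + delivery 359.21 = 5477.28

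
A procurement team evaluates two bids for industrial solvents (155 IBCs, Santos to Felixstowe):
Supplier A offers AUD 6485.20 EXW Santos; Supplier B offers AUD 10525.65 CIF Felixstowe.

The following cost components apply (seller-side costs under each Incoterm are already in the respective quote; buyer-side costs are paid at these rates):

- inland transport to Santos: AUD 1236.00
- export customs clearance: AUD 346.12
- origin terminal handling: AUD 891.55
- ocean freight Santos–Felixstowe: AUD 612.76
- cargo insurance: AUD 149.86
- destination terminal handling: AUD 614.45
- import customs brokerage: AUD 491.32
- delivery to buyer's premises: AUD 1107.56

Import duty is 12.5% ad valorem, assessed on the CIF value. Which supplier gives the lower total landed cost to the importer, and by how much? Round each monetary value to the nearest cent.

Supplier A (EXW):
CIF value = EXW price + inland to port + export clearance + origin terminal + freight + insurance = 6485.20 + 1236.00 + 346.12 + 891.55 + 612.76 + 149.86 = 9721.49
Import duty = 9721.49 × 12.5% = 1215.19
Buyer bears (A): 1236.00 + 346.12 + 891.55 + 612.76 + 149.86 + 614.45 + 491.32 + 1107.56 = 5449.62
Landed cost (A) = invoice 6485.20 + 5449.62 + duty 1215.19 = 13150.01
Supplier B (CIF):
The CIF price already equals the CIF value: 10525.65
Import duty = 10525.65 × 12.5% = 1315.71
Buyer bears (B): 614.45 + 491.32 + 1107.56 = 2213.33
Landed cost (B) = invoice 10525.65 + 2213.33 + duty 1315.71 = 14054.69
Difference = |13150.01 − 14054.69| = 904.68

Supplier A is cheaper by AUD 904.68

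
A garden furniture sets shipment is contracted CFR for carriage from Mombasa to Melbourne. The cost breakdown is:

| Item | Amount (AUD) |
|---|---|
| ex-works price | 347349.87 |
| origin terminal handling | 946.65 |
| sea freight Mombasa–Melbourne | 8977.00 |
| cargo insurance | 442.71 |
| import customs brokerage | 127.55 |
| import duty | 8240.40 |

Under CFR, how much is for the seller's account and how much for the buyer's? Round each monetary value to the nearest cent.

Seller: AUD 357273.52; buyer: AUD 8810.66

CFR: the seller pays costs through ocean freight to the destination port, but not insurance.
Seller's account: goods 347349.87 + origin terminal 946.65 + freight 8977.00 = 357273.52
Buyer's account: insurance 442.71 + brokerage 127.55 + duty 8240.40 = 8810.66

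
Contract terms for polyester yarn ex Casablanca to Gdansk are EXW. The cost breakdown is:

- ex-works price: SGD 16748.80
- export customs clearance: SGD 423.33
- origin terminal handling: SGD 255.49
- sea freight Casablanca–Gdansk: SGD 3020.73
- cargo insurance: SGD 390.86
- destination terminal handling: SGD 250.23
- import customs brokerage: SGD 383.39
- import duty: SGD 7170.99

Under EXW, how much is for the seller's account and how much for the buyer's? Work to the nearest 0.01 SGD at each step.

Seller: SGD 16748.80; buyer: SGD 11895.02

EXW: the seller makes goods available at their premises; the buyer bears all onward costs.
Seller's account: goods 16748.80 = 16748.80
Buyer's account: export clearance 423.33 + origin terminal 255.49 + freight 3020.73 + insurance 390.86 + destination terminal 250.23 + brokerage 383.39 + duty 7170.99 = 11895.02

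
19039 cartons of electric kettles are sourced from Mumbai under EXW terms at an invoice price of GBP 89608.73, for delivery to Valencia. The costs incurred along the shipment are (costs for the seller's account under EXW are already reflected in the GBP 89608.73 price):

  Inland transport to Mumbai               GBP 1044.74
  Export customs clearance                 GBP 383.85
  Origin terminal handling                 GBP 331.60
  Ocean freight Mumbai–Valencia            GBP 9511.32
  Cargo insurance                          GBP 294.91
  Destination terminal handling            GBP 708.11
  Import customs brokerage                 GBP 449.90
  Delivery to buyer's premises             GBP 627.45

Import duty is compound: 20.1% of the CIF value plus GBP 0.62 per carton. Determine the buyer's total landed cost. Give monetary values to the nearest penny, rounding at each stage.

EXW: the seller makes goods available at their premises; the buyer bears all onward costs.
CIF value = EXW price + inland to port + export clearance + origin terminal + freight + insurance = 89608.73 + 1044.74 + 383.85 + 331.60 + 9511.32 + 294.91 = 101175.15
Ad valorem component: 101175.15 × 20.1% = 20336.21
Specific component: 19039 × 0.62 = 11804.18
Import duty = 20336.21 + 11804.18 = 32140.39
Buyer bears: inland to port 1044.74 + export clearance 383.85 + origin terminal 331.60 + freight 9511.32 + insurance 294.91 + destination terminal 708.11 + brokerage 449.90 + delivery 627.45 + duty 32140.39 = 45492.27
Landed cost = invoice 89608.73 + 45492.27 = 135101.00

Total landed cost: GBP 135101.00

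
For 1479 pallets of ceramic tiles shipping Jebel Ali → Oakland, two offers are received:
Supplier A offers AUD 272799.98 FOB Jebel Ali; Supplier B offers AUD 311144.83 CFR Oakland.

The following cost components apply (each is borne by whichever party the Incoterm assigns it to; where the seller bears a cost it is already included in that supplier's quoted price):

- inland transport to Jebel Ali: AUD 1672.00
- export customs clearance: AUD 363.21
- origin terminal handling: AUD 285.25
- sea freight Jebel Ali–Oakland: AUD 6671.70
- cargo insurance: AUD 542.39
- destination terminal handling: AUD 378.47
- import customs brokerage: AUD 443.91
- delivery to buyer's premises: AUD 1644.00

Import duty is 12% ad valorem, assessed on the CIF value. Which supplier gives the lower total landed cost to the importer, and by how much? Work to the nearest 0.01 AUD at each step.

Supplier A (FOB):
CIF value = FOB price + freight + insurance = 272799.98 + 6671.70 + 542.39 = 280014.07
Import duty = 280014.07 × 12% = 33601.69
Buyer bears (A): 6671.70 + 542.39 + 378.47 + 443.91 + 1644.00 = 9680.47
Landed cost (A) = invoice 272799.98 + 9680.47 + duty 33601.69 = 316082.14
Supplier B (CFR):
CIF value = CFR price + insurance = 311144.83 + 542.39 = 311687.22
Import duty = 311687.22 × 12% = 37402.47
Buyer bears (B): 542.39 + 378.47 + 443.91 + 1644.00 = 3008.77
Landed cost (B) = invoice 311144.83 + 3008.77 + duty 37402.47 = 351556.07
Difference = |316082.14 − 351556.07| = 35473.93

Supplier A is cheaper by AUD 35473.93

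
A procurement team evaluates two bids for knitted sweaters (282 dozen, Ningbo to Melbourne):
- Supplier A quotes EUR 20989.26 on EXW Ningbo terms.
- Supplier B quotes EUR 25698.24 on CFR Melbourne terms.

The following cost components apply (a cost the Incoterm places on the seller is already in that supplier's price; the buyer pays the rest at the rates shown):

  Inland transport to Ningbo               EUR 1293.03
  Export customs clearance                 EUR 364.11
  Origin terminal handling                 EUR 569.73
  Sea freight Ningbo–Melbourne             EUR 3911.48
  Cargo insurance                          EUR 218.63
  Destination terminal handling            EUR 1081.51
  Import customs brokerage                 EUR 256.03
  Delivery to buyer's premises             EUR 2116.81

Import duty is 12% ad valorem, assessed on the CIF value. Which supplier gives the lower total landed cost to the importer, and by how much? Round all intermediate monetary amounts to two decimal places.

Supplier A (EXW):
CIF value = EXW price + inland to port + export clearance + origin terminal + freight + insurance = 20989.26 + 1293.03 + 364.11 + 569.73 + 3911.48 + 218.63 = 27346.24
Import duty = 27346.24 × 12% = 3281.55
Buyer bears (A): 1293.03 + 364.11 + 569.73 + 3911.48 + 218.63 + 1081.51 + 256.03 + 2116.81 = 9811.33
Landed cost (A) = invoice 20989.26 + 9811.33 + duty 3281.55 = 34082.14
Supplier B (CFR):
CIF value = CFR price + insurance = 25698.24 + 218.63 = 25916.87
Import duty = 25916.87 × 12% = 3110.02
Buyer bears (B): 218.63 + 1081.51 + 256.03 + 2116.81 = 3672.98
Landed cost (B) = invoice 25698.24 + 3672.98 + duty 3110.02 = 32481.24
Difference = |34082.14 − 32481.24| = 1600.90

Supplier B is cheaper by EUR 1600.90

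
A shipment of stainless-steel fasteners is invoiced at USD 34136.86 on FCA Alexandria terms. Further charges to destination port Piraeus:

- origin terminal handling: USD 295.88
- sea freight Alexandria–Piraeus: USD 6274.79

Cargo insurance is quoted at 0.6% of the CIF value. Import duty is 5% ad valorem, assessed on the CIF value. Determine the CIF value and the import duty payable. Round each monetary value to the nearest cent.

Let C be the CIF value. C = FCA price + pre-shipment costs + freight + 0.6% × C
C − 0.6% × C = 34136.86 + 295.88 + 6274.79
0.994 × C = 40707.53
C = 40707.53 / 0.994 = 40953.25
Insurance premium = 0.6% × 40953.25 = 245.72
Import duty = 40953.25 × 5% = 2047.66

CIF value: USD 40953.25; import duty: USD 2047.66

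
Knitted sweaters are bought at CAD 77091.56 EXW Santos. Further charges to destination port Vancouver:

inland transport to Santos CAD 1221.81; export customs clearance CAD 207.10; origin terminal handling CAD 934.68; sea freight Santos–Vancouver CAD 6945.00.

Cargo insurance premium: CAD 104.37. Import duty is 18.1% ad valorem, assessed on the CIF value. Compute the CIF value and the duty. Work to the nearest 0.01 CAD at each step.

CIF value: CAD 86504.52; import duty: CAD 15657.32

CIF = EXW price + pre-shipment costs + freight + insurance
CIF = 77091.56 + 1221.81 + 207.10 + 934.68 + 6945.00 + 104.37 = 86504.52
Import duty = 86504.52 × 18.1% = 15657.32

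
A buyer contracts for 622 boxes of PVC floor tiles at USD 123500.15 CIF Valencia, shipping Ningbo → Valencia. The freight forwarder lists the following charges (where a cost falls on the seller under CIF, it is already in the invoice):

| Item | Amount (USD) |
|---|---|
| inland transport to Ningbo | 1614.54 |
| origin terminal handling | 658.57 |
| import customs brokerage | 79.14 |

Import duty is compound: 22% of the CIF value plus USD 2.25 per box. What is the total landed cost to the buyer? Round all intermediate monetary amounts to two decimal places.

Total landed cost: USD 152148.82

CIF: the seller pays costs through ocean freight and marine insurance to the destination port.
Already in the invoice (seller's account under CIF): inland to port, origin terminal — exclude.
The CIF price already equals the CIF value: 123500.15
Ad valorem component: 123500.15 × 22% = 27170.03
Specific component: 622 × 2.25 = 1399.50
Import duty = 27170.03 + 1399.50 = 28569.53
Buyer bears: brokerage 79.14 + duty 28569.53 = 28648.67
Landed cost = invoice 123500.15 + 28648.67 = 152148.82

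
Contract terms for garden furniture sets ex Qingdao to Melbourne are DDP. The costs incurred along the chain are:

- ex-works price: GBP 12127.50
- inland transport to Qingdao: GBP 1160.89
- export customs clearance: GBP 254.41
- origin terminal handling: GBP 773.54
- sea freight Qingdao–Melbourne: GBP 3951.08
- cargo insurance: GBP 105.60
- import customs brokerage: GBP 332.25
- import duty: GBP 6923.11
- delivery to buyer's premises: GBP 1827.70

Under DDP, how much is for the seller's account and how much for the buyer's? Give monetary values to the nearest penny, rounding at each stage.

DDP: the seller bears all costs including import duty.
Seller's account: goods 12127.50 + inland to port 1160.89 + export clearance 254.41 + origin terminal 773.54 + freight 3951.08 + insurance 105.60 + brokerage 332.25 + duty 6923.11 + delivery 1827.70 = 27456.08
Buyer's account: 0.00

Seller: GBP 27456.08; buyer: GBP 0.00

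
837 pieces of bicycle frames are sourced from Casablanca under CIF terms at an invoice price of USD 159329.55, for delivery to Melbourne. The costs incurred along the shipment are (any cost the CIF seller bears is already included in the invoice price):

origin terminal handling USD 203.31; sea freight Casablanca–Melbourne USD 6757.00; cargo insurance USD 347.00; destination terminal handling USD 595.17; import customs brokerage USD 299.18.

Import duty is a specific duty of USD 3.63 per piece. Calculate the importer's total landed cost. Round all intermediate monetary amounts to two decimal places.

Total landed cost: USD 163262.21

CIF: the seller pays costs through ocean freight and marine insurance to the destination port.
Already in the invoice (seller's account under CIF): origin terminal, freight, insurance — exclude.
The CIF price already equals the CIF value: 159329.55
Import duty = 837 × 3.63 = 3038.31
Buyer bears: destination terminal 595.17 + brokerage 299.18 + duty 3038.31 = 3932.66
Landed cost = invoice 159329.55 + 3932.66 = 163262.21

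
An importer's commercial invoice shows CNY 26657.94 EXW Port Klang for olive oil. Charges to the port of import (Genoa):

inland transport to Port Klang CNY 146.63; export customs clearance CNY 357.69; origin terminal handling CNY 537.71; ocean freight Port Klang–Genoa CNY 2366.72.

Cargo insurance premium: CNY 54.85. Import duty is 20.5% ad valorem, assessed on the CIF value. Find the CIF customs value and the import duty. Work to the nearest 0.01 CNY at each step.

CIF value: CNY 30121.54; import duty: CNY 6174.92

CIF = EXW price + pre-shipment costs + freight + insurance
CIF = 26657.94 + 146.63 + 357.69 + 537.71 + 2366.72 + 54.85 = 30121.54
Import duty = 30121.54 × 20.5% = 6174.92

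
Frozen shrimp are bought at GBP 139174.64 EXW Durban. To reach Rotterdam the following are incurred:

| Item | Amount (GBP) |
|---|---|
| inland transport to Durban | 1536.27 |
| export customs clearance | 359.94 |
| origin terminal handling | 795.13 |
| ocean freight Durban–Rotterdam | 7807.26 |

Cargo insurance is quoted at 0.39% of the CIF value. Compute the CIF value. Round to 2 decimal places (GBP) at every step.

Let C be the CIF value. C = EXW price + pre-shipment costs + freight + 0.39% × C
C − 0.39% × C = 139174.64 + 1536.27 + 359.94 + 795.13 + 7807.26
0.9961 × C = 149673.24
C = 149673.24 / 0.9961 = 150259.25
Insurance premium = 0.39% × 150259.25 = 586.01

CIF value: GBP 150259.25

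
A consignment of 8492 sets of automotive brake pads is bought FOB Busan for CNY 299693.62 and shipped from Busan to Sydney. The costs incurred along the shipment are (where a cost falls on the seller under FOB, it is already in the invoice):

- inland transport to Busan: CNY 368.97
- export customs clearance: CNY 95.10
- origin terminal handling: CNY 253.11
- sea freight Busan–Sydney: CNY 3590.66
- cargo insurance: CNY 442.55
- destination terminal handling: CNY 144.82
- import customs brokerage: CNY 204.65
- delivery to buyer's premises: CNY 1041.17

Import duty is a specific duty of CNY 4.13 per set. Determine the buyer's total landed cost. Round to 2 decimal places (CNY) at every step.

Total landed cost: CNY 340189.43

FOB: the seller bears costs until goods are on board at the origin port; the buyer bears freight, insurance and all costs thereafter.
Already in the invoice (seller's account under FOB): inland to port, export clearance, origin terminal — exclude.
CIF value = FOB price + freight + insurance = 299693.62 + 3590.66 + 442.55 = 303726.83
Import duty = 8492 × 4.13 = 35071.96
Buyer bears: freight 3590.66 + insurance 442.55 + destination terminal 144.82 + brokerage 204.65 + delivery 1041.17 + duty 35071.96 = 40495.81
Landed cost = invoice 299693.62 + 40495.81 = 340189.43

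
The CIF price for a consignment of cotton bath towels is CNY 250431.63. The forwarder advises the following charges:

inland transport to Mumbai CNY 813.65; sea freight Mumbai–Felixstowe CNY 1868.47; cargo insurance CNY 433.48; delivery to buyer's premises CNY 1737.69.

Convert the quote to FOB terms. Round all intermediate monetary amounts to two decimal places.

Not relevant to the conversion: inland to port — on the seller under both CIF and FOB; already in the CIF price and stays in the FOB price. delivery — on the buyer under both terms; not part of either seller's price.
From CIF to FOB, the seller no longer bears: freight, insurance.
FOB price = 250431.63 − 1868.47 − 433.48 = 248129.68

FOB price: CNY 248129.68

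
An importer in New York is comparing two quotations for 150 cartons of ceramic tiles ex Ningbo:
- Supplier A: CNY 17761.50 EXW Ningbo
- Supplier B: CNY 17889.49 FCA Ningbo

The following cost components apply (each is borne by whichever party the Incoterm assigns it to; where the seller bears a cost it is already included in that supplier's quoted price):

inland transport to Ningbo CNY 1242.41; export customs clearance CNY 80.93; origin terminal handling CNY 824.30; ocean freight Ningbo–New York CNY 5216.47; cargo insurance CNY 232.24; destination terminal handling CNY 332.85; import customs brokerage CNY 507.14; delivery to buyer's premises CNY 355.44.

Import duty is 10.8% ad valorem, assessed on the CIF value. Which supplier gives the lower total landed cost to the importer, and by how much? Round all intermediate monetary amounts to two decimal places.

Supplier A (EXW):
CIF value = EXW price + inland to port + export clearance + origin terminal + freight + insurance = 17761.50 + 1242.41 + 80.93 + 824.30 + 5216.47 + 232.24 = 25357.85
Import duty = 25357.85 × 10.8% = 2738.65
Buyer bears (A): 1242.41 + 80.93 + 824.30 + 5216.47 + 232.24 + 332.85 + 507.14 + 355.44 = 8791.78
Landed cost (A) = invoice 17761.50 + 8791.78 + duty 2738.65 = 29291.93
Supplier B (FCA):
CIF value = FCA price + origin terminal + freight + insurance = 17889.49 + 824.30 + 5216.47 + 232.24 = 24162.50
Import duty = 24162.50 × 10.8% = 2609.55
Buyer bears (B): 824.30 + 5216.47 + 232.24 + 332.85 + 507.14 + 355.44 = 7468.44
Landed cost (B) = invoice 17889.49 + 7468.44 + duty 2609.55 = 27967.48
Difference = |29291.93 − 27967.48| = 1324.45

Supplier B is cheaper by CNY 1324.45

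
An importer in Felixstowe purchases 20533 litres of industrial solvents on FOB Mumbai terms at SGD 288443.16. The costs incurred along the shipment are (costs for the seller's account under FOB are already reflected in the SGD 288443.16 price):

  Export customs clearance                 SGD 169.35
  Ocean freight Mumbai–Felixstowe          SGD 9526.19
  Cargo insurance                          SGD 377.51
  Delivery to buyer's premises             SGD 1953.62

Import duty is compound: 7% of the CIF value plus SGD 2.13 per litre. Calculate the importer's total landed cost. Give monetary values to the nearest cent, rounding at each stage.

Total landed cost: SGD 364920.05

FOB: the seller bears costs until goods are on board at the origin port; the buyer bears freight, insurance and all costs thereafter.
Already in the invoice (seller's account under FOB): export clearance — exclude.
CIF value = FOB price + freight + insurance = 288443.16 + 9526.19 + 377.51 = 298346.86
Ad valorem component: 298346.86 × 7% = 20884.28
Specific component: 20533 × 2.13 = 43735.29
Import duty = 20884.28 + 43735.29 = 64619.57
Buyer bears: freight 9526.19 + insurance 377.51 + delivery 1953.62 + duty 64619.57 = 76476.89
Landed cost = invoice 288443.16 + 76476.89 = 364920.05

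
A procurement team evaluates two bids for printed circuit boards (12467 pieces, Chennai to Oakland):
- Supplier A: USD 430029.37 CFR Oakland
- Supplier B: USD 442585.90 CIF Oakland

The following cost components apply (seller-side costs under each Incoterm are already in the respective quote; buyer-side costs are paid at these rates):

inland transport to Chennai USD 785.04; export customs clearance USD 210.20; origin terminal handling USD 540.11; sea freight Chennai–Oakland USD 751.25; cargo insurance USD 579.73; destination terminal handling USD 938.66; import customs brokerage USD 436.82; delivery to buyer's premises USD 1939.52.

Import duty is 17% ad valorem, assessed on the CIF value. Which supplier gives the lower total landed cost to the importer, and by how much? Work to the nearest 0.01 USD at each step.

Supplier A is cheaper by USD 14012.85

Supplier A (CFR):
CIF value = CFR price + insurance = 430029.37 + 579.73 = 430609.10
Import duty = 430609.10 × 17% = 73203.55
Buyer bears (A): 579.73 + 938.66 + 436.82 + 1939.52 = 3894.73
Landed cost (A) = invoice 430029.37 + 3894.73 + duty 73203.55 = 507127.65
Supplier B (CIF):
The CIF price already equals the CIF value: 442585.90
Import duty = 442585.90 × 17% = 75239.60
Buyer bears (B): 938.66 + 436.82 + 1939.52 = 3315.00
Landed cost (B) = invoice 442585.90 + 3315.00 + duty 75239.60 = 521140.50
Difference = |507127.65 − 521140.50| = 14012.85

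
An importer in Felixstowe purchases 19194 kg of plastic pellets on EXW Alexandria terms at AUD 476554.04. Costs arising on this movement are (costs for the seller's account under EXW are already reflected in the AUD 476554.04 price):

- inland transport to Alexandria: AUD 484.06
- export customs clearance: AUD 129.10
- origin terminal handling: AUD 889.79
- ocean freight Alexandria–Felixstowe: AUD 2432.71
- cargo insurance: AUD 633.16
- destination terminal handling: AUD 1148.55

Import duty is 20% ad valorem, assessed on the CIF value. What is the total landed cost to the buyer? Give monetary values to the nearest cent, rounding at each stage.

Total landed cost: AUD 578495.98

EXW: the seller makes goods available at their premises; the buyer bears all onward costs.
CIF value = EXW price + inland to port + export clearance + origin terminal + freight + insurance = 476554.04 + 484.06 + 129.10 + 889.79 + 2432.71 + 633.16 = 481122.86
Import duty = 481122.86 × 20% = 96224.57
Buyer bears: inland to port 484.06 + export clearance 129.10 + origin terminal 889.79 + freight 2432.71 + insurance 633.16 + destination terminal 1148.55 + duty 96224.57 = 101941.94
Landed cost = invoice 476554.04 + 101941.94 = 578495.98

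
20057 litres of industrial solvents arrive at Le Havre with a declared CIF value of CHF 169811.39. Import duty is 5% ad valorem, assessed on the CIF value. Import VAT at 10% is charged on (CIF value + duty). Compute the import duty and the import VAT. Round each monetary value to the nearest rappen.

Import duty = 169811.39 × 5% = 8490.57
VAT base = CIF + duty = 169811.39 + 8490.57 = 178301.96
Import VAT = 178301.96 × 10% = 17830.20

Import duty: CHF 8490.57; import VAT: CHF 17830.20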